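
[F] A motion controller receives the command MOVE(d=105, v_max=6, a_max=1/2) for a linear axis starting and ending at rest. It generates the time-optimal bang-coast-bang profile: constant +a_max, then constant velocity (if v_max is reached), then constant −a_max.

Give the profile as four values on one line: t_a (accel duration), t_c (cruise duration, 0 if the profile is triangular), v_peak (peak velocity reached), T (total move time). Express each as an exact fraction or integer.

t_a=12 t_c=11/2 v_peak=6 T=59/2

v_max²/a_max = 6²/(1/2) = 72
105 ≥ 72 → trapezoidal
t_a = 6/(1/2) = 12; v_peak = 6
d_cruise = 105 − 72 = 33; t_c = 33/6 = 11/2
T = 2·12 + 11/2 = 59/2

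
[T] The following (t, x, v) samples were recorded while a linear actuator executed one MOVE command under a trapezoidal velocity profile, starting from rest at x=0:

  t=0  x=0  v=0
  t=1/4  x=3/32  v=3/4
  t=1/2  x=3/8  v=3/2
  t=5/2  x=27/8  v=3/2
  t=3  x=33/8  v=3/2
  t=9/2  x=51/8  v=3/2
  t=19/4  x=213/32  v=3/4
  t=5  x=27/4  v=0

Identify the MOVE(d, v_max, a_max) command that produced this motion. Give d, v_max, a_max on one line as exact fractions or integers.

d=27/4 v_max=3/2 a_max=3

final state: t=5, x=27/4, v=0 → d = 27/4
a_max = (3/4−0)/(1/4−0) = 3
max v = 3/2 over t∈[1/2,9/2] → v_max = 3/2
check: 3/2·(1/2+4) = 27/4 ✓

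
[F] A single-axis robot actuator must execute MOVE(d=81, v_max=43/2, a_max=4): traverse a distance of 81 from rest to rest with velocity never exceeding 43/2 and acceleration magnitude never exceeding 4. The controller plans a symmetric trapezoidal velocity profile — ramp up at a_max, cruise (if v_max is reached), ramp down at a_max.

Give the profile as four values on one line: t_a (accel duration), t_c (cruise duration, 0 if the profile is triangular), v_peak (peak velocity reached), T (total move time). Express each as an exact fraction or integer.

t_a=9/2 t_c=0 v_peak=18 T=9

vₘ²/aₘ = (43/2)²/4 = 1849/16
81 < 1849/16 → triangular
v_peak = √(81·4) = √324 = 18
t_a = 18/4 = 9/2; t_c = 0
T = 2·9/2 = 9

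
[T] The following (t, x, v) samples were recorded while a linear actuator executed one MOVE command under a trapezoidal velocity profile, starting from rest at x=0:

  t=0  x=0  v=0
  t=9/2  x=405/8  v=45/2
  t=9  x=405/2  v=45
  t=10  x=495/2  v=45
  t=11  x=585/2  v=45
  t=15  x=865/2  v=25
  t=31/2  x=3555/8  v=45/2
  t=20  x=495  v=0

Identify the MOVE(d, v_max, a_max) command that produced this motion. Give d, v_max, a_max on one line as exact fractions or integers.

d=495 v_max=45 a_max=5

final state: t=20, x=495, v=0 → d = 495
a_max = (45/2−0)/(9/2−0) = 5
max v = 45 over t∈[9,11] → v_max = 45
check: 45·(9+2) = 495 ✓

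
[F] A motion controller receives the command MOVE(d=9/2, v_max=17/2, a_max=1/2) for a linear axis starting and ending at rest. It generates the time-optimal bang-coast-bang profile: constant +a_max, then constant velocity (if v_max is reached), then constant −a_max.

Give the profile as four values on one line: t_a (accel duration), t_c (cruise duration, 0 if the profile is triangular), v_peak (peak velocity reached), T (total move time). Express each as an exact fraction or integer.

v_max²/a_max = (17/2)²/(1/2) = 289/2
9/2 < 289/2 so t_c = 0
v_peak = √(9/2·1/2) = √(9/4) = 3/2
t_a = (3/2)/(1/2) = 3; t_c = 0
T = 2·3 = 6

t_a=3 t_c=0 v_peak=3/2 T=6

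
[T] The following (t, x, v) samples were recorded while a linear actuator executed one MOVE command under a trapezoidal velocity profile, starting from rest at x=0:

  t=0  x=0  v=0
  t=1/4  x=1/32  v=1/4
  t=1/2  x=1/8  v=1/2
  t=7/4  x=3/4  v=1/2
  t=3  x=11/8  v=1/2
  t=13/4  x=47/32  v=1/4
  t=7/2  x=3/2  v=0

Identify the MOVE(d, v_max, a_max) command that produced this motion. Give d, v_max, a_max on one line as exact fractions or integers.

d=3/2 v_max=1/2 a_max=1

final state: t=7/2, x=3/2, v=0 → d = 3/2
a_max = (1/4−0)/(1/4−0) = 1
max v = 1/2 over t∈[1/2,3] → v_max = 1/2
check: 1/2·(1/2+5/2) = 3/2 ✓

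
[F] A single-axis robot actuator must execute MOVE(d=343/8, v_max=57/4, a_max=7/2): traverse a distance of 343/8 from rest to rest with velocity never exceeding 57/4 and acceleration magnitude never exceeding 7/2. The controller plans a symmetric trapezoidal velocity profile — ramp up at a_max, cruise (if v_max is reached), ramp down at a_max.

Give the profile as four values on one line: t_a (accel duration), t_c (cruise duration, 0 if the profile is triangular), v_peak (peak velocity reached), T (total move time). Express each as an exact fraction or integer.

t_a=7/2 t_c=0 v_peak=49/4 T=7

v_max²/a_max = (57/4)²/(7/2) = 3249/56
343/8 < 3249/56 ⇒ no cruise
v_peak = √(343/8·7/2) = √(2401/16) = 49/4
t_a = (49/4)/(7/2) = 7/2; t_c = 0
T = 2·7/2 = 7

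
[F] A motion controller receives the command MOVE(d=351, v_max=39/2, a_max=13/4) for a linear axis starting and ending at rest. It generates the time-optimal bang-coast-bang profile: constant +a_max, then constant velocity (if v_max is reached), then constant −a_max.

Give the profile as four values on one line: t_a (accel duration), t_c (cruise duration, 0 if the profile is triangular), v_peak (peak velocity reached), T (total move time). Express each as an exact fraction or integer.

(v_max)²/a_max = (39/2)²/(13/4) = 117
351 ≥ 117 → trapezoidal
t_a = (39/2)/(13/4) = 6; v_peak = 39/2
d_cruise = 351 − 117 = 234; t_c = 234/(39/2) = 12
T = 2·6 + 12 = 24

t_a=6 t_c=12 v_peak=39/2 T=24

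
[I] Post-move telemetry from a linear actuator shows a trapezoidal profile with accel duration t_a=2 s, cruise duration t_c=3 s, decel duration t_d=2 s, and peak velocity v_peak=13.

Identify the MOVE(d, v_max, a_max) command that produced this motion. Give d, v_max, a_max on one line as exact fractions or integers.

a_max = 13/2
d_a = ½·13·2 = 13; d_c = 13·3 = 39
d = 2·13 + 39 = 65
t_c = 3 > 0 ⇒ limit active, v_max = 13

d=65 v_max=13 a_max=13/2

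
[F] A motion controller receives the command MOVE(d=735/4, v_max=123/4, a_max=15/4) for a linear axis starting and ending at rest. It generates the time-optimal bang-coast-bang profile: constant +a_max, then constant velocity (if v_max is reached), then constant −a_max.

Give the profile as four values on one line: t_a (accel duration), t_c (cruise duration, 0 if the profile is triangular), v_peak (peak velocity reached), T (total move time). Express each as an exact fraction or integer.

t_a=7 t_c=0 v_peak=105/4 T=14

(v_max)²/a_max = (123/4)²/(15/4) = 5043/20
735/4 < 5043/20 → triangular
v_peak = √(735/4·15/4) = √(11025/16) = 105/4
t_a = (105/4)/(15/4) = 7; t_c = 0
T = 2·7 = 14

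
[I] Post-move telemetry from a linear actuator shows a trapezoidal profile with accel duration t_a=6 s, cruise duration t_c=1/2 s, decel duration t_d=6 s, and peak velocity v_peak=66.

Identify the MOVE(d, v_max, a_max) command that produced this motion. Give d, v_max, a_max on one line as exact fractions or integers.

a_max = 66/6 = 11
d_a = ½·66·6 = 198; d_c = 66·1/2 = 33
d = 2·198 + 33 = 429
t_c = 1/2 > 0 ⇒ limit active, v_max = 66

d=429 v_max=66 a_max=11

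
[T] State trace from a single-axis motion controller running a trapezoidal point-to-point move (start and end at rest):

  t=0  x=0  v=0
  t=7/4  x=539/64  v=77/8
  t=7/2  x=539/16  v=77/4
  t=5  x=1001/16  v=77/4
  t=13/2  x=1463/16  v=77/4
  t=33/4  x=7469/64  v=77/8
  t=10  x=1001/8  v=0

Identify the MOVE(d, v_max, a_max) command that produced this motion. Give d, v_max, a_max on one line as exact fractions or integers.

final state: t=10, x=1001/8, v=0 → d = 1001/8
a_max = (77/8−0)/(7/4−0) = 11/2
max v = 77/4 over t∈[7/2,13/2] → v_max = 77/4
check: 77/4·(7/2+3) = 1001/8 ✓

d=1001/8 v_max=77/4 a_max=11/2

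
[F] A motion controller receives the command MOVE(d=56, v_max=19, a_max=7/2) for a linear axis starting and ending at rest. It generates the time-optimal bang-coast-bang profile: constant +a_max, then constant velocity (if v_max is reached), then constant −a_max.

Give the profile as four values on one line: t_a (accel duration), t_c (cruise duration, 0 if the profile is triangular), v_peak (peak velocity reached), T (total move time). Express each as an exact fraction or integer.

(v_max)²/a_max = 19²/(7/2) = 722/7
56 < 722/7 → triangular
v_peak = √(56·7/2) = √196 = 14
t_a = 14/(7/2) = 4; t_c = 0
T = 2·4 = 8

t_a=4 t_c=0 v_peak=14 T=8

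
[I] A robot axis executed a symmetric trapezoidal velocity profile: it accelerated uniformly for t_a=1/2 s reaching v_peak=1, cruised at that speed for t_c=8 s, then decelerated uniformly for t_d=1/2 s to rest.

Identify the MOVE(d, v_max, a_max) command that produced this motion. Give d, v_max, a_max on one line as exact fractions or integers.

d=17/2 v_max=1 a_max=2

a_max = 1/(1/2) = 2
d_a = ½·1·1/2 = 1/4; d_c = 1·8 = 8
d = 2·1/4 + 8 = 17/2
t_c = 8 > 0 so v_max = 1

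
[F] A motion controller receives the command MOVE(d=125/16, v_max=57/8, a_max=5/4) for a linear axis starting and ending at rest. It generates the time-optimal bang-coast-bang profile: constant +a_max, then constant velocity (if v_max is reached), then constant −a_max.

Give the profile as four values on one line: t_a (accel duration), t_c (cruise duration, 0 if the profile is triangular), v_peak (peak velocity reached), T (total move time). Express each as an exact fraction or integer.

t_a=5/2 t_c=0 v_peak=25/8 T=5

vₘ²/aₘ = (57/8)²/(5/4) = 3249/80
125/16 < 3249/80 so t_c = 0
v_peak = √(125/16·5/4) = √(625/64) = 25/8
t_a = (25/8)/(5/4) = 5/2; t_c = 0
T = 2·5/2 = 5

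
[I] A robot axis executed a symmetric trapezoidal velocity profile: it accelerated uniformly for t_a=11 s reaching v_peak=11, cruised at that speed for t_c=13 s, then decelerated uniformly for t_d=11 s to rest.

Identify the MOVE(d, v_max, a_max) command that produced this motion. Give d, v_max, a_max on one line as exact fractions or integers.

d=264 v_max=11 a_max=1

a_max = 11/11 = 1
d_a = ½·11·11 = 121/2; d_c = 11·13 = 143
d = 2·121/2 + 143 = 264
t_c = 13 > 0 ⇒ limit active, v_max = 11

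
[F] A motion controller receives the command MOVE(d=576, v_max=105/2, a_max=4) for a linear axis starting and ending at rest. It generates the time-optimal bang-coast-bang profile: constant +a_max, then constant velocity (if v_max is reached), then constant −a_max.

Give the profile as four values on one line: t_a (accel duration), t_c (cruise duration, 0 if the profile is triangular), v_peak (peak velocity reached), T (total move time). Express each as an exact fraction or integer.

t_a=12 t_c=0 v_peak=48 T=24

v_max²/a_max = (105/2)²/4 = 11025/16
576 < 11025/16 ⇒ no cruise
v_peak = √(576·4) = √2304 = 48
t_a = 48/4 = 12; t_c = 0
T = 2·12 = 24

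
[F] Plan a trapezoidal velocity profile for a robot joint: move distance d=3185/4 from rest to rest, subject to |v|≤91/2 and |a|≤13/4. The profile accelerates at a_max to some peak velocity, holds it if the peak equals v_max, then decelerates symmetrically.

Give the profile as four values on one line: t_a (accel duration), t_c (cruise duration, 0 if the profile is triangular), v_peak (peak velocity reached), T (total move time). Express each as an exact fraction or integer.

(v_max)²/a_max = (91/2)²/(13/4) = 637
3185/4 ≥ 637 → trapezoidal
t_a = (91/2)/(13/4) = 14; v_peak = 91/2
d_cruise = 3185/4 − 637 = 637/4; t_c = (637/4)/(91/2) = 7/2
T = 2·14 + 7/2 = 63/2

t_a=14 t_c=7/2 v_peak=91/2 T=63/2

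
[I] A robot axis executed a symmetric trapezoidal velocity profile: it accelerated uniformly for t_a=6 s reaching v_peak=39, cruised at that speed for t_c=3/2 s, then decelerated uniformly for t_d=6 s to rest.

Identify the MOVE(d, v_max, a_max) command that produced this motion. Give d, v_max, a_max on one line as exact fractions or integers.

d=585/2 v_max=39 a_max=13/2

a_max = 39/6 = 13/2
d_a = ½·39·6 = 117; d_c = 39·3/2 = 117/2
d = 2·117 + 117/2 = 585/2
t_c = 3/2 > 0 → v_max = v_peak = 39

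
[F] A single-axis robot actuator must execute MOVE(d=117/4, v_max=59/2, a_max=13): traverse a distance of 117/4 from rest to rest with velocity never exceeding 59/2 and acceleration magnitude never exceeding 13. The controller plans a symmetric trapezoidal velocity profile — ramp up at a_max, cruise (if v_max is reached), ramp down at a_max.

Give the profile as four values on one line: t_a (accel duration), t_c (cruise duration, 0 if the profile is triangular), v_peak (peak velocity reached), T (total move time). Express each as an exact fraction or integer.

v_max²/a_max = (59/2)²/13 = 3481/52
117/4 < 3481/52 so t_c = 0
v_peak = √(117/4·13) = √(1521/4) = 39/2
t_a = (39/2)/13 = 3/2; t_c = 0
T = 2·3/2 = 3

t_a=3/2 t_c=0 v_peak=39/2 T=3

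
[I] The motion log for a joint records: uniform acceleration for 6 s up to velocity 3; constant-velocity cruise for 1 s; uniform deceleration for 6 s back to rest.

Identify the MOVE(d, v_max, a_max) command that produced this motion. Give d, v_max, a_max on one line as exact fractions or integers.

d=21 v_max=3 a_max=1/2

a_max = 3/6 = 1/2
d_a = ½·3·6 = 9; d_c = 3·1 = 3
d = 2·9 + 3 = 21
t_c = 1 > 0 so v_max = 3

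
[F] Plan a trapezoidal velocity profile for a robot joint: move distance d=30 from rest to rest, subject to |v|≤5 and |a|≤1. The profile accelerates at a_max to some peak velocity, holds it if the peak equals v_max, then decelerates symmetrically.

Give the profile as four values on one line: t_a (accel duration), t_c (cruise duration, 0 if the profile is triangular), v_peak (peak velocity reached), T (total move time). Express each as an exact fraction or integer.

t_a=5 t_c=1 v_peak=5 T=11

v_max²/a_max = 5²/1 = 25
30 ≥ 25 → trapezoidal
t_a = 5/1 = 5; v_peak = 5
d_cruise = 30 − 25 = 5; t_c = 5/5 = 1
T = 2·5 + 1 = 11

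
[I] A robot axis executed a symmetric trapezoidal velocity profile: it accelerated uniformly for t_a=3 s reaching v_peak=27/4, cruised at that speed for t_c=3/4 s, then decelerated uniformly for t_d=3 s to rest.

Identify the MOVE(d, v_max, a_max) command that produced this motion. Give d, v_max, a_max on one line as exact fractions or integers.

a_max = (27/4)/3 = 9/4
d_a = ½·27/4·3 = 81/8; d_c = 27/4·3/4 = 81/16
d = 2·81/8 + 81/16 = 405/16
t_c = 3/4 > 0 so v_max = 27/4

d=405/16 v_max=27/4 a_max=9/4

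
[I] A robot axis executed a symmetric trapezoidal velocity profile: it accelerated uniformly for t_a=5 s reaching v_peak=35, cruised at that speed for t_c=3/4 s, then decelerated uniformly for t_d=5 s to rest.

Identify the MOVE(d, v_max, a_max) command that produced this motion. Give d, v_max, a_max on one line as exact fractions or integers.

a_max = 35/5 = 7
d_a = ½·35·5 = 175/2; d_c = 35·3/4 = 105/4
d = 2·175/2 + 105/4 = 805/4
t_c = 3/4 > 0 → v_max = v_peak = 35

d=805/4 v_max=35 a_max=7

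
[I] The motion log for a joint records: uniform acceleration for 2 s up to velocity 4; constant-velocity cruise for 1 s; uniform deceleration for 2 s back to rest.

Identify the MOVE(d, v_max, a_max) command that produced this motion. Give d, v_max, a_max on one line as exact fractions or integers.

a_max = 4/2 = 2
d_a = ½·4·2 = 4; d_c = 4·1 = 4
d = 2·4 + 4 = 12
t_c = 1 > 0 so v_max = 4

d=12 v_max=4 a_max=2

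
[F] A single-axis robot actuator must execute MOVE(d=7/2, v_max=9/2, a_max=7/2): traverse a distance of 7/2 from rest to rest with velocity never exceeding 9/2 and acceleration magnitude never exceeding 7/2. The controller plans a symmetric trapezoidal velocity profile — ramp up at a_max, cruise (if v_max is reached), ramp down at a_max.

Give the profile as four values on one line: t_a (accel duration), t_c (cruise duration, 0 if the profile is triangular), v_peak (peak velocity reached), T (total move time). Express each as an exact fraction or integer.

(v_max)²/a_max = (9/2)²/(7/2) = 81/14
7/2 < 81/14 ⇒ no cruise
v_peak = √(7/2·7/2) = √(49/4) = 7/2
t_a = (7/2)/(7/2) = 1; t_c = 0
T = 2·1 = 2

t_a=1 t_c=0 v_peak=7/2 T=2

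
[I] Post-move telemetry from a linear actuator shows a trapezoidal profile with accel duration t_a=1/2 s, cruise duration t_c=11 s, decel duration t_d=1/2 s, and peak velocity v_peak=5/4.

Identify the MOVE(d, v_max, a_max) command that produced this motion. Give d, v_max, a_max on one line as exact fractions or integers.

a_max = (5/4)/(1/2) = 5/2
d_a = ½·5/4·1/2 = 5/16; d_c = 5/4·11 = 55/4
d = 2·5/16 + 55/4 = 115/8
t_c = 11 > 0 so v_max = 5/4

d=115/8 v_max=5/4 a_max=5/2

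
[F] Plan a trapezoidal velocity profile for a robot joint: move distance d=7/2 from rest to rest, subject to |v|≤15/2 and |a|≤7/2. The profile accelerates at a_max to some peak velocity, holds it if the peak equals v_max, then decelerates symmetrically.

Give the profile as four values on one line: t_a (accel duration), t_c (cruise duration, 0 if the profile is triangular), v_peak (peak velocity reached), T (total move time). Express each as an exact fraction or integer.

t_a=1 t_c=0 v_peak=7/2 T=2

vₘ²/aₘ = (15/2)²/(7/2) = 225/14
7/2 < 225/14 so t_c = 0
v_peak = √(7/2·7/2) = √(49/4) = 7/2
t_a = (7/2)/(7/2) = 1; t_c = 0
T = 2·1 = 2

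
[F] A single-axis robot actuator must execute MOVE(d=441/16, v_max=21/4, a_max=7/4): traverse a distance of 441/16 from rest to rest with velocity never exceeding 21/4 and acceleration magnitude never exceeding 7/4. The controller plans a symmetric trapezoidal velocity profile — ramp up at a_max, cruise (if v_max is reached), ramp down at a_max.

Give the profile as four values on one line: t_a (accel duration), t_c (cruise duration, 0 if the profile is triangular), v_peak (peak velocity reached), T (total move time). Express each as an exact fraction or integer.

v_max²/a_max = (21/4)²/(7/4) = 63/4
441/16 ≥ 63/4 ⇒ cruise phase
t_a = (21/4)/(7/4) = 3; v_peak = 21/4
d_cruise = 441/16 − 63/4 = 189/16; t_c = (189/16)/(21/4) = 9/4
T = 2·3 + 9/4 = 33/4

t_a=3 t_c=9/4 v_peak=21/4 T=33/4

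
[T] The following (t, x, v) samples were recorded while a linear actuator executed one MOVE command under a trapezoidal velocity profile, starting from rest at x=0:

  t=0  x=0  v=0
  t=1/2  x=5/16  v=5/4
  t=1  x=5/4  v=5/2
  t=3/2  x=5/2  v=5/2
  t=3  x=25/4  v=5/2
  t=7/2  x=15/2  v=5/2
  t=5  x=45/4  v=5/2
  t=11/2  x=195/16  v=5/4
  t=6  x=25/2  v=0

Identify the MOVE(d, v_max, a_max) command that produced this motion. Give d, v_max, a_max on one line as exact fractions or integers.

d=25/2 v_max=5/2 a_max=5/2

final state: t=6, x=25/2, v=0 → d = 25/2
a_max = (5/4−0)/(1/2−0) = 5/2
max v = 5/2 over t∈[1,5] → v_max = 5/2
check: 5/2·(1+4) = 25/2 ✓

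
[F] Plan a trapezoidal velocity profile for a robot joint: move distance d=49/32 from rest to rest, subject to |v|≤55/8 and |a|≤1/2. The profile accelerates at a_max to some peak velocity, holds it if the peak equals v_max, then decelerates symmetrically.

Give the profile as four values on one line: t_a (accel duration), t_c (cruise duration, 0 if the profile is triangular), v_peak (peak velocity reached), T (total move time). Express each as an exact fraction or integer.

t_a=7/4 t_c=0 v_peak=7/8 T=7/2

vₘ²/aₘ = (55/8)²/(1/2) = 3025/32
49/32 < 3025/32 so t_c = 0
v_peak = √(49/32·1/2) = √(49/64) = 7/8
t_a = (7/8)/(1/2) = 7/4; t_c = 0
T = 2·7/4 = 7/2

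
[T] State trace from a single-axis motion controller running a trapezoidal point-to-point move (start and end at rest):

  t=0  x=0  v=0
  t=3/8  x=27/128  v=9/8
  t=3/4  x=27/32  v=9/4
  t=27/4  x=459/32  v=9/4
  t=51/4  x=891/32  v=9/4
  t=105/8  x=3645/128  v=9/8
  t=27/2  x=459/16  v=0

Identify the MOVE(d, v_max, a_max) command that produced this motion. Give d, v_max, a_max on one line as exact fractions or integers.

d=459/16 v_max=9/4 a_max=3

final state: t=27/2, x=459/16, v=0 → d = 459/16
a_max = (9/8−0)/(3/8−0) = 3
max v = 9/4 over t∈[3/4,51/4] → v_max = 9/4
check: 9/4·(3/4+12) = 459/16 ✓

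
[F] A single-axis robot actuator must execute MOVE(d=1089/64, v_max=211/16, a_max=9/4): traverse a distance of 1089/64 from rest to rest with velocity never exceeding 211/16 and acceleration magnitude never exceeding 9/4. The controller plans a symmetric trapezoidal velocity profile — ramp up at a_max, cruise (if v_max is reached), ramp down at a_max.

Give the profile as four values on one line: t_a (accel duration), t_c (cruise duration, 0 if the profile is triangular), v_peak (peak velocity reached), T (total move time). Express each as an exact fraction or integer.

vₘ²/aₘ = (211/16)²/(9/4) = 44521/576
1089/64 < 44521/576 ⇒ no cruise
v_peak = √(1089/64·9/4) = √(9801/256) = 99/16
t_a = (99/16)/(9/4) = 11/4; t_c = 0
T = 2·11/4 = 11/2

t_a=11/4 t_c=0 v_peak=99/16 T=11/2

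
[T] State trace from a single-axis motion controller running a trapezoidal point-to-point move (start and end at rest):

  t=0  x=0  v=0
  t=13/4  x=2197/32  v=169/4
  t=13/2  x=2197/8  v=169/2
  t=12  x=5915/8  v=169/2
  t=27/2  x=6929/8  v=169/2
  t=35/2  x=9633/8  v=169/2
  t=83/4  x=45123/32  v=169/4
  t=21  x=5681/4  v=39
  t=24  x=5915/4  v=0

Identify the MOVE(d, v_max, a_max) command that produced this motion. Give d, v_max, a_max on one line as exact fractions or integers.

final state: t=24, x=5915/4, v=0 → d = 5915/4
a_max = (169/4−0)/(13/4−0) = 13
max v = 169/2 over t∈[13/2,35/2] → v_max = 169/2
check: 169/2·(13/2+11) = 5915/4 ✓

d=5915/4 v_max=169/2 a_max=13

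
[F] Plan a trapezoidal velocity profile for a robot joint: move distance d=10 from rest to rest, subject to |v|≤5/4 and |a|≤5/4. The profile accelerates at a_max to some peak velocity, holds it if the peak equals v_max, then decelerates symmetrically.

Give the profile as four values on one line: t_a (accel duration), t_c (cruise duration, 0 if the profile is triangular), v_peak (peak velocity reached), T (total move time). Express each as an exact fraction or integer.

(v_max)²/a_max = (5/4)²/(5/4) = 5/4
10 ≥ 5/4 → trapezoidal
t_a = (5/4)/(5/4) = 1; v_peak = 5/4
d_cruise = 10 − 5/4 = 35/4; t_c = (35/4)/(5/4) = 7
T = 2·1 + 7 = 9

t_a=1 t_c=7 v_peak=5/4 T=9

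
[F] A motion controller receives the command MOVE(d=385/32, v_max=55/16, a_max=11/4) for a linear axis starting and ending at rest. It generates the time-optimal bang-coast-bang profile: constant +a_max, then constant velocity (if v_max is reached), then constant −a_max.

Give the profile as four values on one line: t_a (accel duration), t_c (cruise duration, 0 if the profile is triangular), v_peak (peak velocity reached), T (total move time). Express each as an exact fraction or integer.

t_a=5/4 t_c=9/4 v_peak=55/16 T=19/4

(v_max)²/a_max = (55/16)²/(11/4) = 275/64
385/32 ≥ 275/64 ⇒ cruise phase
t_a = (55/16)/(11/4) = 5/4; v_peak = 55/16
d_cruise = 385/32 − 275/64 = 495/64; t_c = (495/64)/(55/16) = 9/4
T = 2·5/4 + 9/4 = 19/4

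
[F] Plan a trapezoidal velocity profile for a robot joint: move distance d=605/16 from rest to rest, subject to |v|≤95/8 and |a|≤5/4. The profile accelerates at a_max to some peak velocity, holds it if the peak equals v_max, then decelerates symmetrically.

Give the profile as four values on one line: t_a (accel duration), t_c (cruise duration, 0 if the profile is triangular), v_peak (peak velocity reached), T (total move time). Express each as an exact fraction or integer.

vₘ²/aₘ = (95/8)²/(5/4) = 1805/16
605/16 < 1805/16 → triangular
v_peak = √(605/16·5/4) = √(3025/64) = 55/8
t_a = (55/8)/(5/4) = 11/2; t_c = 0
T = 2·11/2 = 11

t_a=11/2 t_c=0 v_peak=55/8 T=11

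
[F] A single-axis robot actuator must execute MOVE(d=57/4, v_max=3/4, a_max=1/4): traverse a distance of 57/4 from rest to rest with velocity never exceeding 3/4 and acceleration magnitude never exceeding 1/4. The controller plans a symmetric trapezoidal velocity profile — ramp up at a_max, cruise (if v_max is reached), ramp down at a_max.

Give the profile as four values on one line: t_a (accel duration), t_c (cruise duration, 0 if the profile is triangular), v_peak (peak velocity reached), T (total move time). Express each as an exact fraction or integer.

t_a=3 t_c=16 v_peak=3/4 T=22

(v_max)²/a_max = (3/4)²/(1/4) = 9/4
57/4 ≥ 9/4 so v_max reached
t_a = (3/4)/(1/4) = 3; v_peak = 3/4
d_cruise = 57/4 − 9/4 = 12; t_c = 12/(3/4) = 16
T = 2·3 + 16 = 22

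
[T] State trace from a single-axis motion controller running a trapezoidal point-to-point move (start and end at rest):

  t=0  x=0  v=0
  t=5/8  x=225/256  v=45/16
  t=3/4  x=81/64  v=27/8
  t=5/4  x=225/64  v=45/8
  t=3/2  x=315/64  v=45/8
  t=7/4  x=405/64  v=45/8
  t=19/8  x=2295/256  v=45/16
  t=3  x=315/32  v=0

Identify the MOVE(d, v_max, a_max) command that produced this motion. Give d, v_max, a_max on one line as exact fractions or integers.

final state: t=3, x=315/32, v=0 → d = 315/32
a_max = (45/16−0)/(5/8−0) = 9/2
max v = 45/8 over t∈[5/4,7/4] → v_max = 45/8
check: 45/8·(5/4+1/2) = 315/32 ✓

d=315/32 v_max=45/8 a_max=9/2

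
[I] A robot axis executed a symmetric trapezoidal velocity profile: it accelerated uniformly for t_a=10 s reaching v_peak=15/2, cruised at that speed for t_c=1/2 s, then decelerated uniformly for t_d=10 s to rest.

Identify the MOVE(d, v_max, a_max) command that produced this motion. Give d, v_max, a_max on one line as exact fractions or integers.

d=315/4 v_max=15/2 a_max=3/4

a_max = (15/2)/10 = 3/4
d_a = ½·15/2·10 = 75/2; d_c = 15/2·1/2 = 15/4
d = 2·75/2 + 15/4 = 315/4
t_c = 1/2 > 0 ⇒ limit active, v_max = 15/2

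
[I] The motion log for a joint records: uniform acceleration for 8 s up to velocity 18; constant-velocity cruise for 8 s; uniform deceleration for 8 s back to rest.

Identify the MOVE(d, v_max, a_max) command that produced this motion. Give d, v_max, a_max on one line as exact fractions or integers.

d=288 v_max=18 a_max=9/4

a_max = 18/8 = 9/4
d_a = ½·18·8 = 72; d_c = 18·8 = 144
d = 2·72 + 144 = 288
t_c = 8 > 0 → v_max = v_peak = 18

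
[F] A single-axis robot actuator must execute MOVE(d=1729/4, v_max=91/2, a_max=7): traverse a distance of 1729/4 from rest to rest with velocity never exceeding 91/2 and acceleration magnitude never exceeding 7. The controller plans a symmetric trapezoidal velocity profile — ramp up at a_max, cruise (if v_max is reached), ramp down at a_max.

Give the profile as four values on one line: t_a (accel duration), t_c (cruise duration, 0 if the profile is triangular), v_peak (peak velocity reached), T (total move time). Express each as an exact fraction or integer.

vₘ²/aₘ = (91/2)²/7 = 1183/4
1729/4 ≥ 1183/4 so v_max reached
t_a = (91/2)/7 = 13/2; v_peak = 91/2
d_cruise = 1729/4 − 1183/4 = 273/2; t_c = (273/2)/(91/2) = 3
T = 2·13/2 + 3 = 16

t_a=13/2 t_c=3 v_peak=91/2 T=16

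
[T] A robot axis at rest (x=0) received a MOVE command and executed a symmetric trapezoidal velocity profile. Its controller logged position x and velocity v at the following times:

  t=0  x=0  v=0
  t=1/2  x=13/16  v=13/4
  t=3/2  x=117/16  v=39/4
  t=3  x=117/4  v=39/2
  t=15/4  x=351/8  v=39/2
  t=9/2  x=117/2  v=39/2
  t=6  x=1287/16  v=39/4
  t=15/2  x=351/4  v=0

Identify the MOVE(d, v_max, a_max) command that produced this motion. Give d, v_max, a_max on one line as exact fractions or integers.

d=351/4 v_max=39/2 a_max=13/2

final state: t=15/2, x=351/4, v=0 → d = 351/4
a_max = (13/4−0)/(1/2−0) = 13/2
max v = 39/2 over t∈[3,9/2] → v_max = 39/2
check: 39/2·(3+3/2) = 351/4 ✓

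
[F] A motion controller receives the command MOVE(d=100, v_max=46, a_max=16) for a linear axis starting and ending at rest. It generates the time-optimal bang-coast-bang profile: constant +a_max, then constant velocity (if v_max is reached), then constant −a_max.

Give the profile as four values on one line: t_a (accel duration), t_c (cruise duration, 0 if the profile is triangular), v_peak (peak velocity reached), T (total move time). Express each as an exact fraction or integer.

t_a=5/2 t_c=0 v_peak=40 T=5

(v_max)²/a_max = 46²/16 = 529/4
100 < 529/4 ⇒ no cruise
v_peak = √(100·16) = √1600 = 40
t_a = 40/16 = 5/2; t_c = 0
T = 2·5/2 = 5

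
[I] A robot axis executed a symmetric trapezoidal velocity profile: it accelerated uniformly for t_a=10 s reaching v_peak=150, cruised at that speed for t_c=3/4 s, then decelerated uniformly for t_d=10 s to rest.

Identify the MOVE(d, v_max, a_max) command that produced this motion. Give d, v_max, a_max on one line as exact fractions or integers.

d=3225/2 v_max=150 a_max=15

a_max = 150/10 = 15
d_a = ½·150·10 = 750; d_c = 150·3/4 = 225/2
d = 2·750 + 225/2 = 3225/2
t_c = 3/4 > 0 → v_max = v_peak = 150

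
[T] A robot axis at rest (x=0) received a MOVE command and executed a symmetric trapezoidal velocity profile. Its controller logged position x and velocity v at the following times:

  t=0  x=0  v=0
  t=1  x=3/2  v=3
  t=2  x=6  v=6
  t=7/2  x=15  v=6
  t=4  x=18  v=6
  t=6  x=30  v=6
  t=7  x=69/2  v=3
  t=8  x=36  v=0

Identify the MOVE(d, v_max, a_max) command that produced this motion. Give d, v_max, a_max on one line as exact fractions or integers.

d=36 v_max=6 a_max=3

final state: t=8, x=36, v=0 → d = 36
a_max = (3−0)/(1−0) = 3
max v = 6 over t∈[2,6] → v_max = 6
check: 6·(2+4) = 36 ✓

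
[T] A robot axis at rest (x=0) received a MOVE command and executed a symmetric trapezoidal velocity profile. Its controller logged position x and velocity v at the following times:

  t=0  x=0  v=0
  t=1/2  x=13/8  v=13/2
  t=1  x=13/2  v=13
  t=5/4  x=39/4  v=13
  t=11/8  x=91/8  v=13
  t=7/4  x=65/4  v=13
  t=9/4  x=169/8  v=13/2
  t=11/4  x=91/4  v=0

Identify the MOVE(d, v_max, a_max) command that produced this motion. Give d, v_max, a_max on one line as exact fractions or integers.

d=91/4 v_max=13 a_max=13

final state: t=11/4, x=91/4, v=0 → d = 91/4
a_max = (13/2−0)/(1/2−0) = 13
max v = 13 over t∈[1,7/4] → v_max = 13
check: 13·(1+3/4) = 91/4 ✓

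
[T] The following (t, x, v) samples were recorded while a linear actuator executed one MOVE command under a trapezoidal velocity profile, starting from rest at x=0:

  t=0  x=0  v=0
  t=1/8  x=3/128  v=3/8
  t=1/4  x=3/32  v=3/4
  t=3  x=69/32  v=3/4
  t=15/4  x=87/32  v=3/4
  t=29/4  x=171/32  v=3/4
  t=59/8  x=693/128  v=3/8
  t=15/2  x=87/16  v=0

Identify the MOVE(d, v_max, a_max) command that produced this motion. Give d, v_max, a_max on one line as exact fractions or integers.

final state: t=15/2, x=87/16, v=0 → d = 87/16
a_max = (3/8−0)/(1/8−0) = 3
max v = 3/4 over t∈[1/4,29/4] → v_max = 3/4
check: 3/4·(1/4+7) = 87/16 ✓

d=87/16 v_max=3/4 a_max=3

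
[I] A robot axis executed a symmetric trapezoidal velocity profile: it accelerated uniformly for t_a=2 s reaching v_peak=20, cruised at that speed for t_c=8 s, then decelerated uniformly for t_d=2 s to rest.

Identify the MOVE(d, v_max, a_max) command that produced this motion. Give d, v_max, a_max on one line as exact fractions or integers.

a_max = 20/2 = 10
d_a = ½·20·2 = 20; d_c = 20·8 = 160
d = 2·20 + 160 = 200
t_c = 8 > 0 ⇒ limit active, v_max = 20

d=200 v_max=20 a_max=10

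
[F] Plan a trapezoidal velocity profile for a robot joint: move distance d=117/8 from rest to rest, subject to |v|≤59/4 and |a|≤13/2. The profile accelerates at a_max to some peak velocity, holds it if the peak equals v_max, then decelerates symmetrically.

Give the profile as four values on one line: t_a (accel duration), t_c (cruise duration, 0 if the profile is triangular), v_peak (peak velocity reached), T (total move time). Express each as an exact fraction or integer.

(v_max)²/a_max = (59/4)²/(13/2) = 3481/104
117/8 < 3481/104 ⇒ no cruise
v_peak = √(117/8·13/2) = √(1521/16) = 39/4
t_a = (39/4)/(13/2) = 3/2; t_c = 0
T = 2·3/2 = 3

t_a=3/2 t_c=0 v_peak=39/4 T=3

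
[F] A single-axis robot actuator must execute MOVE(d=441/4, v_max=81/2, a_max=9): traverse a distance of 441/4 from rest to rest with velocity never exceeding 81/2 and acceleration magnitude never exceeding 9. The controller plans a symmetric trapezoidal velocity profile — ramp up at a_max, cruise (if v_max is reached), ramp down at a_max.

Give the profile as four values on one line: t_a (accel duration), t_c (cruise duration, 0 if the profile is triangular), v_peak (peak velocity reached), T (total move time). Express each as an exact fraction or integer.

v_max²/a_max = (81/2)²/9 = 729/4
441/4 < 729/4 so t_c = 0
v_peak = √(441/4·9) = √(3969/4) = 63/2
t_a = (63/2)/9 = 7/2; t_c = 0
T = 2·7/2 = 7

t_a=7/2 t_c=0 v_peak=63/2 T=7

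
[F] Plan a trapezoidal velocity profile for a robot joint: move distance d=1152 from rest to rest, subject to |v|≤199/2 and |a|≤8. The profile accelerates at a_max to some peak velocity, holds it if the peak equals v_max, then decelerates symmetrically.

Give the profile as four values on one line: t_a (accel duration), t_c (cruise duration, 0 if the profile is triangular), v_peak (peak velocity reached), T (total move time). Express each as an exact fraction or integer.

t_a=12 t_c=0 v_peak=96 T=24

(v_max)²/a_max = (199/2)²/8 = 39601/32
1152 < 39601/32 ⇒ no cruise
v_peak = √(1152·8) = √9216 = 96
t_a = 96/8 = 12; t_c = 0
T = 2·12 = 24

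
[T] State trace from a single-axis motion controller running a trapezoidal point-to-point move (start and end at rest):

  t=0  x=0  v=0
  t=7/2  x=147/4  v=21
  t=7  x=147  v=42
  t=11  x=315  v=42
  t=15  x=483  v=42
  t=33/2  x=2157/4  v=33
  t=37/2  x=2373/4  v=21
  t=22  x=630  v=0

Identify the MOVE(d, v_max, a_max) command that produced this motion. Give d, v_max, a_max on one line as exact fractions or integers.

d=630 v_max=42 a_max=6

final state: t=22, x=630, v=0 → d = 630
a_max = (21−0)/(7/2−0) = 6
max v = 42 over t∈[7,15] → v_max = 42
check: 42·(7+8) = 630 ✓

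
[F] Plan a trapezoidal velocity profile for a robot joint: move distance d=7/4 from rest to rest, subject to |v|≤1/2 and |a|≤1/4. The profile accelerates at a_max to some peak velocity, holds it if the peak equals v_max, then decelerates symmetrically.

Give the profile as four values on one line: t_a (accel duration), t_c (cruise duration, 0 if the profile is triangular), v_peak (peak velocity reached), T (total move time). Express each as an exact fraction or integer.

t_a=2 t_c=3/2 v_peak=1/2 T=11/2

v_max²/a_max = (1/2)²/(1/4) = 1
7/4 ≥ 1 ⇒ cruise phase
t_a = (1/2)/(1/4) = 2; v_peak = 1/2
d_cruise = 7/4 − 1 = 3/4; t_c = (3/4)/(1/2) = 3/2
T = 2·2 + 3/2 = 11/2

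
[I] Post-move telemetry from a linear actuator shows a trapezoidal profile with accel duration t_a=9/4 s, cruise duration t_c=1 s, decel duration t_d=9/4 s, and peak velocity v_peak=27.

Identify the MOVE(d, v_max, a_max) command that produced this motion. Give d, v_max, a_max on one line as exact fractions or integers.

d=351/4 v_max=27 a_max=12

a_max = 27/(9/4) = 12
d_a = ½·27·9/4 = 243/8; d_c = 27·1 = 27
d = 2·243/8 + 27 = 351/4
t_c = 1 > 0 → v_max = v_peak = 27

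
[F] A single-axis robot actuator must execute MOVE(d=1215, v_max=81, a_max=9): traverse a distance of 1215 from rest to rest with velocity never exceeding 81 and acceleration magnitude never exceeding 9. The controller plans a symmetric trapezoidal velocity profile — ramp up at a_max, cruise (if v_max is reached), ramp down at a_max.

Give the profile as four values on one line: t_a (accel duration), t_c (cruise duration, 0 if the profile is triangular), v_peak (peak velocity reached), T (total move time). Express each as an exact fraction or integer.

t_a=9 t_c=6 v_peak=81 T=24

v_max²/a_max = 81²/9 = 729
1215 ≥ 729 so v_max reached
t_a = 81/9 = 9; v_peak = 81
d_cruise = 1215 − 729 = 486; t_c = 486/81 = 6
T = 2·9 + 6 = 24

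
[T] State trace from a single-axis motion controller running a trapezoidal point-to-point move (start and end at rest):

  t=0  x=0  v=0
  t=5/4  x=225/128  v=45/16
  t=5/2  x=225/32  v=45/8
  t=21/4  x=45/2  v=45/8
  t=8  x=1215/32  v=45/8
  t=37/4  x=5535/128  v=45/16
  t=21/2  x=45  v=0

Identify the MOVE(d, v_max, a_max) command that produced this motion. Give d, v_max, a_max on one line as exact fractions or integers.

d=45 v_max=45/8 a_max=9/4

final state: t=21/2, x=45, v=0 → d = 45
a_max = (45/16−0)/(5/4−0) = 9/4
max v = 45/8 over t∈[5/2,8] → v_max = 45/8
check: 45/8·(5/2+11/2) = 45 ✓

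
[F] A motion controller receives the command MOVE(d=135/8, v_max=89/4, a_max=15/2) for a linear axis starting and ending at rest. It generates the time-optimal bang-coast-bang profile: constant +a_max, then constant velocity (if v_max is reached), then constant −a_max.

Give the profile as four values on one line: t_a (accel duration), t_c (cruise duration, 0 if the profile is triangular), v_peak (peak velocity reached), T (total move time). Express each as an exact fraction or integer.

vₘ²/aₘ = (89/4)²/(15/2) = 7921/120
135/8 < 7921/120 so t_c = 0
v_peak = √(135/8·15/2) = √(2025/16) = 45/4
t_a = (45/4)/(15/2) = 3/2; t_c = 0
T = 2·3/2 = 3

t_a=3/2 t_c=0 v_peak=45/4 T=3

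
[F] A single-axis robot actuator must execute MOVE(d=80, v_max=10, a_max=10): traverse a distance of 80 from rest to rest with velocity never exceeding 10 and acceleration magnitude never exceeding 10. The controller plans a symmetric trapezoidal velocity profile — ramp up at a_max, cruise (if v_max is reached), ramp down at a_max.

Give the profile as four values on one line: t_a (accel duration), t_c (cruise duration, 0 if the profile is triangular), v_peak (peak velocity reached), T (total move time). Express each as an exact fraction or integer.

t_a=1 t_c=7 v_peak=10 T=9

v_max²/a_max = 10²/10 = 10
80 ≥ 10 so v_max reached
t_a = 10/10 = 1; v_peak = 10
d_cruise = 80 − 10 = 70; t_c = 70/10 = 7
T = 2·1 + 7 = 9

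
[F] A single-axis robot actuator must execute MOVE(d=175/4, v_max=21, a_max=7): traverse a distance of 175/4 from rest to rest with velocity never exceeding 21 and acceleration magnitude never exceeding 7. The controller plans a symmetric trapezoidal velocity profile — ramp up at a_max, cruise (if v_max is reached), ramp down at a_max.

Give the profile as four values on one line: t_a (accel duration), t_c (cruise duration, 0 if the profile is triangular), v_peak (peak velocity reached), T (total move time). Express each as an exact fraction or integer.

t_a=5/2 t_c=0 v_peak=35/2 T=5

(v_max)²/a_max = 21²/7 = 63
175/4 < 63 ⇒ no cruise
v_peak = √(175/4·7) = √(1225/4) = 35/2
t_a = (35/2)/7 = 5/2; t_c = 0
T = 2·5/2 = 5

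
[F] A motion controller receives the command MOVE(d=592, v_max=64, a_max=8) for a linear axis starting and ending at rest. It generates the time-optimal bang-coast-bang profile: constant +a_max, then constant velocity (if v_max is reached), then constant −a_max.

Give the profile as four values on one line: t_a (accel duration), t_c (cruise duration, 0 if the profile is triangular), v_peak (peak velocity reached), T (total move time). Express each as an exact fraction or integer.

t_a=8 t_c=5/4 v_peak=64 T=69/4

(v_max)²/a_max = 64²/8 = 512
592 ≥ 512 ⇒ cruise phase
t_a = 64/8 = 8; v_peak = 64
d_cruise = 592 − 512 = 80; t_c = 80/64 = 5/4
T = 2·8 + 5/4 = 69/4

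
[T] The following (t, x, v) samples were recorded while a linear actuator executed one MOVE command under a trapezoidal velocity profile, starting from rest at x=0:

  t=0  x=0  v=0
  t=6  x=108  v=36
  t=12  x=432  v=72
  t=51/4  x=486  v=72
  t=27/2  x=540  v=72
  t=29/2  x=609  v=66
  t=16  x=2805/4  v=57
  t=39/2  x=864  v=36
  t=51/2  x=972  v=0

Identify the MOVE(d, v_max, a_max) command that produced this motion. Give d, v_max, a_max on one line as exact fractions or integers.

final state: t=51/2, x=972, v=0 → d = 972
a_max = (36−0)/(6−0) = 6
max v = 72 over t∈[12,27/2] → v_max = 72
check: 72·(12+3/2) = 972 ✓

d=972 v_max=72 a_max=6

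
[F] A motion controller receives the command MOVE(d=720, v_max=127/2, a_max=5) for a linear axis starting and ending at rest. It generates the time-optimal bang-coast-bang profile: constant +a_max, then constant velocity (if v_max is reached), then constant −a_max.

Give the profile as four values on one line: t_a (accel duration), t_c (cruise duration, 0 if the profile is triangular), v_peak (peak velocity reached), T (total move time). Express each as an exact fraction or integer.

t_a=12 t_c=0 v_peak=60 T=24

vₘ²/aₘ = (127/2)²/5 = 16129/20
720 < 16129/20 so t_c = 0
v_peak = √(720·5) = √3600 = 60
t_a = 60/5 = 12; t_c = 0
T = 2·12 = 24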